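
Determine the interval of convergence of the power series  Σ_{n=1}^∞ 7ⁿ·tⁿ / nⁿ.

Root test: |a_n|^(1/n) = 7/n → 0.
Since the n-th root of |a_n| tends to 0, the series converges for all real t; R = ∞.

(−∞, ∞)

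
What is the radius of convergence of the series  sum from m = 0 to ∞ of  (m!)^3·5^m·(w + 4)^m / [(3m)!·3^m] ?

Apply the ratio test: |a_{m+1}| / |a_m| = (m+1)³/[(3m+1)·(3m+2)·(3m+3)] · 5/3, which tends to 5/81 as m → ∞.
Convergence for |w + 4| · 5/81 < 1, i.e. |w + 4| < 81/5. So R = 81/5.

R = 81/5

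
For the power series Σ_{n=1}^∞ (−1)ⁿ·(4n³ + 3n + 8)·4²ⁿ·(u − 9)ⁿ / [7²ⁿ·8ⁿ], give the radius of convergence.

R = 49/2

The ratio of consecutive coefficients is [(4(n+1)³ + 3(n+1) + 8)/(4n³ + 3n + 8)] · 16/(49·8) → 2/49.
Thus R = 1/(2/49) = 49/2.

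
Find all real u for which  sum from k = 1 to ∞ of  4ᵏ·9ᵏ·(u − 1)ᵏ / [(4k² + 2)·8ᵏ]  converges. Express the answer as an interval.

[7/9, 11/9]

Apply the ratio test: |a_{k+1}| / |a_k| = [(4k² + 2)/(4(k+1)² + 2)] · 4·9/8, which tends to 9/2 as k → ∞.
Hence the series converges for |u − 1| < 1/(9/2) = 2/9, so the radius of convergence is 2/9.
Check u = 11/9: absolute convergence follows by limit comparison with Σ 1/k².
At u = 7/9: the series is dominated by a constant times Σ 1/k², which converges (p = 2 > 1).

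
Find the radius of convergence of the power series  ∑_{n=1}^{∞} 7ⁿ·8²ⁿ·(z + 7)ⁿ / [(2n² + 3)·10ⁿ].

Ratio test: |a_{n+1}/a_n| = [(2n² + 3)/(2(n+1)² + 3)] · 7·64/10 → 224/5 as n → ∞.
Hence the series converges for |z + 7| < 1/(224/5) = 5/224, so the radius of convergence is 5/224.

R = 5/224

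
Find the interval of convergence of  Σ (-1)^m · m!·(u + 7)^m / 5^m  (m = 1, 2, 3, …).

Ratio test: |a_{m+1}/a_m| = (m+1) · 1/5 → ∞ as m → ∞.
The ratio grows without bound, so the series diverges whenever (u + 7) ≠ 0; it converges only at u = -7. R = 0.

{-7}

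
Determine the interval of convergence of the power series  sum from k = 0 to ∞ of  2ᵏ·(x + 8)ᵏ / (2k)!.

(−∞, ∞)

By the ratio test, |a_{k+1}/a_k| = 2 · 1/[(2k+1)·(2k+2)] → 0.
The ratio tends to 0 regardless of x, hence R = ∞.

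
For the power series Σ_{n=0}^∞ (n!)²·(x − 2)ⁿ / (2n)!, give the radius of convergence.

By the ratio test, |a_{n+1}/a_n| = (n+1)²/[(2n+1)·(2n+2)] → 1/4.
The series converges when 1/4 · |x − 2| < 1, giving R = 4.

R = 4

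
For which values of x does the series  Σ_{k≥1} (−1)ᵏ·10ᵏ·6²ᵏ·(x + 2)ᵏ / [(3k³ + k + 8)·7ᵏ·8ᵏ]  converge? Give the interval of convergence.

Apply the ratio test: |a_{k+1}| / |a_k| = [(3k³ + k + 8)/(3(k+1)³ + (k+1) + 8)] · 10·36/(7·8), which tends to 45/7 as k → ∞.
The series converges when 45/7 · |x + 2| < 1, giving R = 7/45.
At x = -83/45: the terms are on the order of 1/k³, so the series converges absolutely by comparison with the p-series (p = 3 > 1).
Check x = -97/45: the series is dominated by a constant times Σ 1/k³, which converges (p = 3 > 1).

[-97/45, -83/45]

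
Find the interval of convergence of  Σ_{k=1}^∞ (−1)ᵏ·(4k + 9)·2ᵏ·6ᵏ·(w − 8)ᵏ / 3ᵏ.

(31/4, 33/4)

The ratio of consecutive coefficients is [(4(k+1) + 9)/(4k + 9)] · 2·6/3 → 4.
Thus R = 1/(4) = 1/4.
When w = 33/4, the k-th term does not approach 0; divergence by the term test.
When w = 31/4, the k-th term does not approach 0; divergence by the term test.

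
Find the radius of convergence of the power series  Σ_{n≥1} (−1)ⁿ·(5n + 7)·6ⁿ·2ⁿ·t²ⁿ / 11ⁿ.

Ratio test: |a_{n+1}/a_n| = [(5(n+1) + 7)/(5n + 7)] · 6·2/11 → 12/11 as n → ∞.
Successive powers of t differ by 2, so the series converges when |t|² · 12/11 < 1, i.e. |t| < √(11/12). So R = √33/6.

R = √33/6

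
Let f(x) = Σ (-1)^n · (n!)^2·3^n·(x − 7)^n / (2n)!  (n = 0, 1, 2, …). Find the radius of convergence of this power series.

By the ratio test, |a_{n+1}/a_n| = (n+1)²/[(2n+1)·(2n+2)] · 3 → 3/4.
The series converges when 3/4 · |x − 7| < 1, giving R = 4/3.

R = 4/3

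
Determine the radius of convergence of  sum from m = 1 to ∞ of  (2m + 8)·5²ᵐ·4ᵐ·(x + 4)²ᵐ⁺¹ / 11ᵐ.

The ratio of consecutive coefficients is [(2(m+1) + 8)/(2m + 8)] · 25·4/11 → 100/11.
Successive powers of (x + 4) differ by 2, so the series converges when |x + 4|² · 100/11 < 1, i.e. |x + 4| < √(11/100). So R = √11/10.

R = √11/10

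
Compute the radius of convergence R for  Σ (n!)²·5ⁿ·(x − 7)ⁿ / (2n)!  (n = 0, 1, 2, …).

R = 4/5

The ratio of consecutive coefficients is (n+1)²/[(2n+1)·(2n+2)] · 5 → 5/4.
Hence the series converges for |x − 7| < 1/(5/4) = 4/5, so the radius of convergence is 4/5.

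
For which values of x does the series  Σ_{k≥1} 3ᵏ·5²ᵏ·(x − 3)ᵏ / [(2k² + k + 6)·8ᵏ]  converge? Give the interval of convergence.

Apply the ratio test: |a_{k+1}| / |a_k| = [(2k² + k + 6)/(2(k+1)² + (k+1) + 6)] · 3·25/8, which tends to 75/8 as k → ∞.
Thus R = 1/(75/8) = 8/75.
When x = 233/75, absolute convergence follows by limit comparison with Σ 1/k².
When x = 217/75, the series is dominated by a constant times Σ 1/k², which converges (p = 2 > 1).

[217/75, 233/75]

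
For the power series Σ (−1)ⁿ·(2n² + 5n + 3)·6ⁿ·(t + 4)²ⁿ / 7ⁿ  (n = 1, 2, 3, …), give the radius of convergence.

Apply the ratio test: |a_{n+1}| / |a_n| = [(2(n+1)² + 5(n+1) + 3)/(2n² + 5n + 3)] · 6/7, which tends to 6/7 as n → ∞.
Since the exponent of (t + 4) increases by 2 each term, convergence requires |t + 4|² < 7/6, hence R = √42/6.

R = √42/6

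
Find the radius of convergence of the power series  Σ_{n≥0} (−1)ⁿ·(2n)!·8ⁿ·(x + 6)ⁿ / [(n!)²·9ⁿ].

Ratio test: |a_{n+1}/a_n| = (2n+1)·(2n+2)/(n+1)² · 8/9 → 32/9 as n → ∞.
Thus R = 1/(32/9) = 9/32.

R = 9/32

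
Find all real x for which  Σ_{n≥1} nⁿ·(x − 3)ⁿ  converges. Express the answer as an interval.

Root test: |a_n|^(1/n) = n → ∞.
Since the n-th root of |a_n| is unbounded, the series converges only at x = 3; R = 0.

{3}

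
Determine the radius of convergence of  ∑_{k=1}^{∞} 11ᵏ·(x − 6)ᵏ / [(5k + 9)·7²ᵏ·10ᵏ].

R = 490/11

Apply the ratio test: |a_{k+1}| / |a_k| = [(5k + 9)/(5(k+1) + 9)] · 11/(49·10), which tends to 11/490 as k → ∞.
Thus R = 1/(11/490) = 490/11.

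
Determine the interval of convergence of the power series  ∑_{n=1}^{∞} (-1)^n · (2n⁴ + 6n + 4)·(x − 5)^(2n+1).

(4, 6)

Apply the ratio test: |a_{n+1}| / |a_n| = (2(n+1)⁴ + 6(n+1) + 4)/(2n⁴ + 6n + 4), which tends to 1 as n → ∞.
Writing y = (x − 5)², the series in y has radius 1, so |x − 5| < √(1) = 1 and R = 1.
When x = 6, the n-th term does not approach 0; divergence by the term test.
Check x = 4: the terms do not tend to 0, so the series diverges.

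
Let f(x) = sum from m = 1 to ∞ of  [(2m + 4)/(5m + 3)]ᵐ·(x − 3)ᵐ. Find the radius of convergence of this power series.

By the Cauchy root test, |a_m|^(1/m) = (2m + 4)/(5m + 3) → 2/5.
Hence the series converges for |x − 3| < 1/(2/5) = 5/2, so the radius of convergence is 5/2.

R = 5/2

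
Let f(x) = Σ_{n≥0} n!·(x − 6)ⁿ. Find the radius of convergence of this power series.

R = 0

Apply the ratio test: |a_{n+1}| / |a_n| = (n+1), which tends to ∞ as n → ∞.
The terms grow without bound for any (x − 6) ≠ 0, so R = 0 (convergence only at x = 6).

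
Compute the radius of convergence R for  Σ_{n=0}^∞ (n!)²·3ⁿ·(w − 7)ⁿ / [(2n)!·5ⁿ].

The ratio of consecutive coefficients is (n+1)²/[(2n+1)·(2n+2)] · 3/5 → 3/20.
Thus R = 1/(3/20) = 20/3.

R = 20/3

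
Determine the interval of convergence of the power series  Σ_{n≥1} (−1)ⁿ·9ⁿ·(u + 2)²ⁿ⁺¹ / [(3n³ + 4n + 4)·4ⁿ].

[-8/3, -4/3]

Ratio test: |a_{n+1}/a_n| = [(3n³ + 4n + 4)/(3(n+1)³ + 4(n+1) + 4)] · 9/4 → 9/4 as n → ∞.
Since the exponent of (u + 2) increases by 2 each term, convergence requires |u + 2|² < 4/9, hence R = 2/3.
Check u = -4/3: the series is dominated by a constant times Σ 1/n³, which converges (p = 3 > 1).
At u = -8/3: absolute convergence follows by limit comparison with Σ 1/n³.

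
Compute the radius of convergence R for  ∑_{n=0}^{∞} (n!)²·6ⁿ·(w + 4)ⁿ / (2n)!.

R = 2/3

The ratio of consecutive coefficients is (n+1)²/[(2n+1)·(2n+2)] · 6 → 3/2.
Convergence for |w + 4| · 3/2 < 1, i.e. |w + 4| < 2/3. So R = 2/3.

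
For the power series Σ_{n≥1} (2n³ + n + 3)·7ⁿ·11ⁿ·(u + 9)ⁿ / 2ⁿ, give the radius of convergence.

Apply the ratio test: |a_{n+1}| / |a_n| = [(2(n+1)³ + (n+1) + 3)/(2n³ + n + 3)] · 7·11/2, which tends to 77/2 as n → ∞.
Thus R = 1/(77/2) = 2/77.

R = 2/77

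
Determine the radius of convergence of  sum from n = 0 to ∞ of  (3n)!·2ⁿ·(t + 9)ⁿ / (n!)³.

R = 1/54

Apply the ratio test: |a_{n+1}| / |a_n| = (3n+1)·(3n+2)·(3n+3)/(n+1)³ · 2, which tends to 54 as n → ∞.
Convergence for |t + 9| · 54 < 1, i.e. |t + 9| < 1/54. So R = 1/54.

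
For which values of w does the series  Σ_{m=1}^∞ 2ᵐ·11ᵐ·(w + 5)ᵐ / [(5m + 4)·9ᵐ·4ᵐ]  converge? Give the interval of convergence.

The ratio of consecutive coefficients is [(5m + 4)/(5(m+1) + 4)] · 2·11/(9·4) → 11/18.
Hence the series converges for |w + 5| < 1/(11/18) = 18/11, so the radius of convergence is 18/11.
At w = -37/11: the terms behave like c/m; limit comparison with the harmonic series gives divergence.
Check w = -73/11: convergence follows from the alternating series test (terms decrease monotonically to 0).

[-73/11, -37/11)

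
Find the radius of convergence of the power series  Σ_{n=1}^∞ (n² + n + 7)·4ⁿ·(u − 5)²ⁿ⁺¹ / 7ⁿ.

By the ratio test, |a_{n+1}/a_n| = [((n+1)² + (n+1) + 7)/(n² + n + 7)] · 4/7 → 4/7.
Writing y = (u − 5)², the series in y has radius 7/4, so |u − 5| < √(7/4) and R = √7/2.

R = √7/2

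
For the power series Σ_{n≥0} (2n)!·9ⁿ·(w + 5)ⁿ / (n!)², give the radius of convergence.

R = 1/36

By the ratio test, |a_{n+1}/a_n| = (2n+1)·(2n+2)/(n+1)² · 9 → 36.
Thus R = 1/(36) = 1/36.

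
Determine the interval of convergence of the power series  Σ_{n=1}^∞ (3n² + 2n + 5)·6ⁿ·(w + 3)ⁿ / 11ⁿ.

Ratio test: |a_{n+1}/a_n| = [(3(n+1)² + 2(n+1) + 5)/(3n² + 2n + 5)] · 6/11 → 6/11 as n → ∞.
Convergence for |w + 3| · 6/11 < 1, i.e. |w + 3| < 11/6. So R = 11/6.
At w = -7/6: the n-th term does not approach 0; divergence by the term test.
Check w = -29/6: the terms do not tend to 0, so the series diverges.

(-29/6, -7/6)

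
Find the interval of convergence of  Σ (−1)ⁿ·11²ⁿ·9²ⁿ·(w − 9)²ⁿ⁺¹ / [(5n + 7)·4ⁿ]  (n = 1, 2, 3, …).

Ratio test: |a_{n+1}/a_n| = [(5n + 7)/(5(n+1) + 7)] · 121·81/4 → 9801/4 as n → ∞.
Writing y = (w − 9)², the series in y has radius 4/9801, so |w − 9| < √(4/9801) = 2/99 and R = 2/99.
Endpoint w = 893/99: convergence follows from the alternating series test (terms decrease monotonically to 0).
Endpoint w = 889/99: convergence follows from the alternating series test (terms decrease monotonically to 0).

[889/99, 893/99]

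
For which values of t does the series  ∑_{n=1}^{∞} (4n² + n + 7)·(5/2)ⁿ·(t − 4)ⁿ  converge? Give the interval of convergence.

By the ratio test, |a_{n+1}/a_n| = [(4(n+1)² + (n+1) + 7)/(4n² + n + 7)] · 5/2 → 5/2.
The series converges when 5/2 · |t − 4| < 1, giving R = 2/5.
Check t = 22/5: the terms have absolute value of order n², which does not tend to 0, so the series diverges by the divergence test.
Endpoint t = 18/5: the terms have absolute value of order n², which does not tend to 0, so the series diverges by the divergence test.

(18/5, 22/5)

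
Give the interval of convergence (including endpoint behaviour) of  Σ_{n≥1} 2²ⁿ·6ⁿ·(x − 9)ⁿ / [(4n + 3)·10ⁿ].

The ratio of consecutive coefficients is [(4n + 3)/(4(n+1) + 3)] · 4·6/10 → 12/5.
Hence the series converges for |x − 9| < 1/(12/5) = 5/12, so the radius of convergence is 5/12.
Endpoint x = 113/12: the terms are asymptotic to a nonzero constant times 1/n, so the series diverges by limit comparison with Σ 1/n.
Check x = 103/12: convergence follows from the alternating series test (terms decrease monotonically to 0).

[103/12, 113/12)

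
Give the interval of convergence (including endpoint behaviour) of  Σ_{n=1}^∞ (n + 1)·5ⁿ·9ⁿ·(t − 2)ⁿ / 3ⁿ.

By the ratio test, |a_{n+1}/a_n| = [((n+1) + 1)/(n + 1)] · 5·9/3 → 15.
The series converges when 15 · |t − 2| < 1, giving R = 1/15.
Check t = 31/15: the n-th term does not approach 0; divergence by the term test.
Endpoint t = 29/15: the terms do not tend to 0, so the series diverges.

(29/15, 31/15)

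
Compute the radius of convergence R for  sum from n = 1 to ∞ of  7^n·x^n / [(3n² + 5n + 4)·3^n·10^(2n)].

R = 300/7

By the ratio test, |a_{n+1}/a_n| = [(3n² + 5n + 4)/(3(n+1)² + 5(n+1) + 4)] · 7/(3·100) → 7/300.
Convergence for |x| · 7/300 < 1, i.e. |x| < 300/7. So R = 300/7.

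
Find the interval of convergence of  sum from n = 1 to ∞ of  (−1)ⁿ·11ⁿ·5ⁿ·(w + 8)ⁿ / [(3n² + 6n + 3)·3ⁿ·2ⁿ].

[-446/55, -434/55]

The ratio of consecutive coefficients is [(3n² + 6n + 3)/(3(n+1)² + 6(n+1) + 3)] · 11·5/(3·2) → 55/6.
Hence the series converges for |w + 8| < 1/(55/6) = 6/55, so the radius of convergence is 6/55.
At w = -434/55: the series is dominated by a constant times Σ 1/n², which converges (p = 2 > 1).
Check w = -446/55: the series is dominated by a constant times Σ 1/n², which converges (p = 2 > 1).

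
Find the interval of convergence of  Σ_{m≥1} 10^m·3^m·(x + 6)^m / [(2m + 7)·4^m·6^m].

[-34/5, -26/5)

By the ratio test, |a_{m+1}/a_m| = [(2m + 7)/(2(m+1) + 7)] · 10·3/(4·6) → 5/4.
Hence the series converges for |x + 6| < 1/(5/4) = 4/5, so the radius of convergence is 4/5.
Check x = -26/5: comparison with the harmonic series Σ 1/m shows the series diverges.
Endpoint x = -34/5: an alternating series whose terms decrease to 0 in absolute value, so it converges by the Leibniz criterion.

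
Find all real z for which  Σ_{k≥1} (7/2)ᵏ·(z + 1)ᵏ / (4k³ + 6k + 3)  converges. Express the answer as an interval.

[-9/7, -5/7]

Ratio test: |a_{k+1}/a_k| = [(4k³ + 6k + 3)/(4(k+1)³ + 6(k+1) + 3)] · 7/2 → 7/2 as k → ∞.
Hence the series converges for |z + 1| < 1/(7/2) = 2/7, so the radius of convergence is 2/7.
Check z = -5/7: absolute convergence follows by limit comparison with Σ 1/k³.
Endpoint z = -9/7: absolute convergence follows by limit comparison with Σ 1/k³.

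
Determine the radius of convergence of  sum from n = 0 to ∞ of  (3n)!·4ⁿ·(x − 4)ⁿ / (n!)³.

R = 1/108

Ratio test: |a_{n+1}/a_n| = (3n+1)·(3n+2)·(3n+3)/(n+1)³ · 4 → 108 as n → ∞.
Convergence for |x − 4| · 108 < 1, i.e. |x − 4| < 1/108. So R = 1/108.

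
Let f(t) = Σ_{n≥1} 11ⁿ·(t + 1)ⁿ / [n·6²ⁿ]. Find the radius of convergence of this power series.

By the ratio test, |a_{n+1}/a_n| = [n/(n+1)] · 11/36 → 11/36.
Hence the series converges for |t + 1| < 1/(11/36) = 36/11, so the radius of convergence is 36/11.

R = 36/11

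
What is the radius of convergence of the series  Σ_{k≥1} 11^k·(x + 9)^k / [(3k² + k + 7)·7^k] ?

Apply the ratio test: |a_{k+1}| / |a_k| = [(3k² + k + 7)/(3(k+1)² + (k+1) + 7)] · 11/7, which tends to 11/7 as k → ∞.
Hence the series converges for |x + 9| < 1/(11/7) = 7/11, so the radius of convergence is 7/11.

R = 7/11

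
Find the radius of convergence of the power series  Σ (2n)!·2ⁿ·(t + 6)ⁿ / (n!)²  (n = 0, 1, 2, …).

The ratio of consecutive coefficients is (2n+1)·(2n+2)/(n+1)² · 2 → 8.
Thus R = 1/(8) = 1/8.

R = 1/8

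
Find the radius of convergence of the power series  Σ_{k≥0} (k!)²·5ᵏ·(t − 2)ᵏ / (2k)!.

The ratio of consecutive coefficients is (k+1)²/[(2k+1)·(2k+2)] · 5 → 5/4.
Convergence for |t − 2| · 5/4 < 1, i.e. |t − 2| < 4/5. So R = 4/5.

R = 4/5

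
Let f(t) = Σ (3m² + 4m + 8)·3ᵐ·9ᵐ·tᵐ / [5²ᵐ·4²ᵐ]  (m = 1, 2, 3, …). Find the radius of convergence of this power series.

The ratio of consecutive coefficients is [(3(m+1)² + 4(m+1) + 8)/(3m² + 4m + 8)] · 3·9/(25·16) → 27/400.
Thus R = 1/(27/400) = 400/27.

R = 400/27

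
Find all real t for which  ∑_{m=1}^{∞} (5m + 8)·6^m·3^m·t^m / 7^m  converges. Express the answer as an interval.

(-7/18, 7/18)

The ratio of consecutive coefficients is [(5(m+1) + 8)/(5m + 8)] · 6·3/7 → 18/7.
Convergence for |t| · 18/7 < 1, i.e. |t| < 7/18. So R = 7/18.
When t = 7/18, the terms do not tend to 0, so the series diverges.
At t = -7/18: the terms do not tend to 0, so the series diverges.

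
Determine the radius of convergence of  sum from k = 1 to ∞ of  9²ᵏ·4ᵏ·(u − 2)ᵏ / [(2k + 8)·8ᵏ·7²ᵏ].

The ratio of consecutive coefficients is [(2k + 8)/(2(k+1) + 8)] · 81·4/(8·49) → 81/98.
The series converges when 81/98 · |u − 2| < 1, giving R = 98/81.

R = 98/81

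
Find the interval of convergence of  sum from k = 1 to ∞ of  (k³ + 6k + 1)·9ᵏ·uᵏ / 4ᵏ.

(-4/9, 4/9)

Apply the ratio test: |a_{k+1}| / |a_k| = [((k+1)³ + 6(k+1) + 1)/(k³ + 6k + 1)] · 9/4, which tends to 9/4 as k → ∞.
Convergence for |u| · 9/4 < 1, i.e. |u| < 4/9. So R = 4/9.
When u = 4/9, the k-th term does not approach 0; divergence by the term test.
Endpoint u = -4/9: the k-th term does not approach 0; divergence by the term test.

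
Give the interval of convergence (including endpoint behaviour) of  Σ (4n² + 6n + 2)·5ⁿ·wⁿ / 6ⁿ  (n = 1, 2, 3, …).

Apply the ratio test: |a_{n+1}| / |a_n| = [(4(n+1)² + 6(n+1) + 2)/(4n² + 6n + 2)] · 5/6, which tends to 5/6 as n → ∞.
Thus R = 1/(5/6) = 6/5.
When w = 6/5, the n-th term does not approach 0; divergence by the term test.
At w = -6/5: the terms do not tend to 0, so the series diverges.

(-6/5, 6/5)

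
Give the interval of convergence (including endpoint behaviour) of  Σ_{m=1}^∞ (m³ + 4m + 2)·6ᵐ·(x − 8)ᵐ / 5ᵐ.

(43/6, 53/6)

Apply the ratio test: |a_{m+1}| / |a_m| = [((m+1)³ + 4(m+1) + 2)/(m³ + 4m + 2)] · 6/5, which tends to 6/5 as m → ∞.
Convergence for |x − 8| · 6/5 < 1, i.e. |x − 8| < 5/6. So R = 5/6.
When x = 53/6, the m-th term does not approach 0; divergence by the term test.
Check x = 43/6: the m-th term does not approach 0; divergence by the term test.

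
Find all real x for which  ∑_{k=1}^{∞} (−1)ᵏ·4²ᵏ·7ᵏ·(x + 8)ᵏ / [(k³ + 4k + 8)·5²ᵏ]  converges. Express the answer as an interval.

[-921/112, -871/112]

Ratio test: |a_{k+1}/a_k| = [(k³ + 4k + 8)/((k+1)³ + 4(k+1) + 8)] · 16·7/25 → 112/25 as k → ∞.
The series converges when 112/25 · |x + 8| < 1, giving R = 25/112.
Check x = -871/112: the series is dominated by a constant times Σ 1/k³, which converges (p = 3 > 1).
Endpoint x = -921/112: the series is dominated by a constant times Σ 1/k³, which converges (p = 3 > 1).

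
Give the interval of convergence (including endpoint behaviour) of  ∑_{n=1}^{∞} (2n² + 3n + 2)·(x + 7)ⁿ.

The ratio of consecutive coefficients is (2(n+1)² + 3(n+1) + 2)/(2n² + 3n + 2) → 1.
So the series converges when |x + 7| < 1 and diverges when |x + 7| > 1; R = 1.
At x = -6: the terms have absolute value of order n², which does not tend to 0, so the series diverges by the divergence test.
Check x = -8: the n-th term does not approach 0; divergence by the term test.

(-8, -6)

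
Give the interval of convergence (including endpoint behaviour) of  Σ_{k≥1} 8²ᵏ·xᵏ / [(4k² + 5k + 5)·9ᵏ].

By the ratio test, |a_{k+1}/a_k| = [(4k² + 5k + 5)/(4(k+1)² + 5(k+1) + 5)] · 64/9 → 64/9.
Thus R = 1/(64/9) = 9/64.
Check x = 9/64: the terms are on the order of 1/k², so the series converges absolutely by comparison with the p-series (p = 2 > 1).
Endpoint x = -9/64: absolute convergence follows by limit comparison with Σ 1/k².

[-9/64, 9/64]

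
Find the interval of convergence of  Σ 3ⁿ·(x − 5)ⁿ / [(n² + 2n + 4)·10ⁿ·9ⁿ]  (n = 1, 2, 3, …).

Ratio test: |a_{n+1}/a_n| = [(n² + 2n + 4)/((n+1)² + 2(n+1) + 4)] · 3/(10·9) → 1/30 as n → ∞.
Hence the series converges for |x − 5| < 1/(1/30) = 30, so the radius of convergence is 30.
At x = 35: absolute convergence follows by limit comparison with Σ 1/n².
Check x = -25: the terms are on the order of 1/n², so the series converges absolutely by comparison with the p-series (p = 2 > 1).

[-25, 35]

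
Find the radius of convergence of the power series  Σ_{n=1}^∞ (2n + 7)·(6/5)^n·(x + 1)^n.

Apply the ratio test: |a_{n+1}| / |a_n| = [(2(n+1) + 7)/(2n + 7)] · 6/5, which tends to 6/5 as n → ∞.
Thus R = 1/(6/5) = 5/6.

R = 5/6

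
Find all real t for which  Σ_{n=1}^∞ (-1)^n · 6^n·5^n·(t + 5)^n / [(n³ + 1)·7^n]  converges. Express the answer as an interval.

Ratio test: |a_{n+1}/a_n| = [(n³ + 1)/((n+1)³ + 1)] · 6·5/7 → 30/7 as n → ∞.
The series converges when 30/7 · |t + 5| < 1, giving R = 7/30.
When t = -143/30, the terms are on the order of 1/n³, so the series converges absolutely by comparison with the p-series (p = 3 > 1).
At t = -157/30: absolute convergence follows by limit comparison with Σ 1/n³.

[-157/30, -143/30]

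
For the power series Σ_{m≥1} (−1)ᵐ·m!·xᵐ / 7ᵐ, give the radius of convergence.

R = 0

Ratio test: |a_{m+1}/a_m| = (m+1) · 1/7 → ∞ as m → ∞.
Since the ratio → ∞, the series diverges for every x ≠ 0, and R = 0.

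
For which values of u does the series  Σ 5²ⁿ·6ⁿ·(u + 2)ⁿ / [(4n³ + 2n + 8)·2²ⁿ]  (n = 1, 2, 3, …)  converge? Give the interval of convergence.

[-152/75, -148/75]

By the ratio test, |a_{n+1}/a_n| = [(4n³ + 2n + 8)/(4(n+1)³ + 2(n+1) + 8)] · 25·6/4 → 75/2.
Hence the series converges for |u + 2| < 1/(75/2) = 2/75, so the radius of convergence is 2/75.
Check u = -148/75: the series is dominated by a constant times Σ 1/n³, which converges (p = 3 > 1).
At u = -152/75: absolute convergence follows by limit comparison with Σ 1/n³.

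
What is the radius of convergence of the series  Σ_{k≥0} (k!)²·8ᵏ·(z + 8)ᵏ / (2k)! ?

The ratio of consecutive coefficients is (k+1)²/[(2k+1)·(2k+2)] · 8 → 2.
The series converges when 2 · |z + 8| < 1, giving R = 1/2.

R = 1/2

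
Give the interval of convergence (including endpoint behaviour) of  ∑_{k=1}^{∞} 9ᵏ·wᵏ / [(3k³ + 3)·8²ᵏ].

Ratio test: |a_{k+1}/a_k| = [(3k³ + 3)/(3(k+1)³ + 3)] · 9/64 → 9/64 as k → ∞.
Hence the series converges for |w| < 1/(9/64) = 64/9, so the radius of convergence is 64/9.
Endpoint w = 64/9: absolute convergence follows by limit comparison with Σ 1/k³.
Check w = -64/9: the series is dominated by a constant times Σ 1/k³, which converges (p = 3 > 1).

[-64/9, 64/9]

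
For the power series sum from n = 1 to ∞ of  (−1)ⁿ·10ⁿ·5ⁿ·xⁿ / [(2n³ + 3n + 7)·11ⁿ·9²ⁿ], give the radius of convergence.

Apply the ratio test: |a_{n+1}| / |a_n| = [(2n³ + 3n + 7)/(2(n+1)³ + 3(n+1) + 7)] · 10·5/(11·81), which tends to 50/891 as n → ∞.
Thus R = 1/(50/891) = 891/50.

R = 891/50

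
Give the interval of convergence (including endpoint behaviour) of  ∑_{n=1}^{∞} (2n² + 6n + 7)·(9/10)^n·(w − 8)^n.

By the ratio test, |a_{n+1}/a_n| = [(2(n+1)² + 6(n+1) + 7)/(2n² + 6n + 7)] · 9/10 → 9/10.
Thus R = 1/(9/10) = 10/9.
Endpoint w = 82/9: the terms do not tend to 0, so the series diverges.
Check w = 62/9: the terms have absolute value of order n², which does not tend to 0, so the series diverges by the divergence test.

(62/9, 82/9)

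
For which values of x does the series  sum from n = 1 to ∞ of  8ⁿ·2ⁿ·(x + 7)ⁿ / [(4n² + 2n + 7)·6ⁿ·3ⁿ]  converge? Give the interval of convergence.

[-65/8, -47/8]

Apply the ratio test: |a_{n+1}| / |a_n| = [(4n² + 2n + 7)/(4(n+1)² + 2(n+1) + 7)] · 8·2/(6·3), which tends to 8/9 as n → ∞.
Hence the series converges for |x + 7| < 1/(8/9) = 9/8, so the radius of convergence is 9/8.
Check x = -47/8: the series is dominated by a constant times Σ 1/n², which converges (p = 2 > 1).
Endpoint x = -65/8: the series is dominated by a constant times Σ 1/n², which converges (p = 2 > 1).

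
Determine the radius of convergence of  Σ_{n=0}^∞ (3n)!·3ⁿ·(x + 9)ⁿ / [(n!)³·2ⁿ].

R = 2/81

By the ratio test, |a_{n+1}/a_n| = (3n+1)·(3n+2)·(3n+3)/(n+1)³ · 3/2 → 81/2.
The series converges when 81/2 · |x + 9| < 1, giving R = 2/81.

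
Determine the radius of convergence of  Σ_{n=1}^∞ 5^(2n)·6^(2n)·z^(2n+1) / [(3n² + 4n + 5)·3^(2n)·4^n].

R = 1/5

The ratio of consecutive coefficients is [(3n² + 4n + 5)/(3(n+1)² + 4(n+1) + 5)] · 25·36/(9·4) → 25.
Since the exponent of z increases by 2 each term, convergence requires |z|² < 1/25, hence R = 1/5.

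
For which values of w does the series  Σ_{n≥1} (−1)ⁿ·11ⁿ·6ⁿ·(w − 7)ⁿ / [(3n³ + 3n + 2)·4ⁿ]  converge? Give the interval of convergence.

The ratio of consecutive coefficients is [(3n³ + 3n + 2)/(3(n+1)³ + 3(n+1) + 2)] · 11·6/4 → 33/2.
Thus R = 1/(33/2) = 2/33.
When w = 233/33, absolute convergence follows by limit comparison with Σ 1/n³.
When w = 229/33, absolute convergence follows by limit comparison with Σ 1/n³.

[229/33, 233/33]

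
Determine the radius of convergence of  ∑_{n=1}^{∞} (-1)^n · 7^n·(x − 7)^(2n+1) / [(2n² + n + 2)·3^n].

R = √21/7

By the ratio test, |a_{n+1}/a_n| = [(2n² + n + 2)/(2(n+1)² + (n+1) + 2)] · 7/3 → 7/3.
Writing y = (x − 7)², the series in y has radius 3/7, so |x − 7| < √(3/7) and R = √21/7.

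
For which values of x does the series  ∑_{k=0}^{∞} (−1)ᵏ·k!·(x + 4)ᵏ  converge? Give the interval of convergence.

{-4}

Ratio test: |a_{k+1}/a_k| = (k+1) → ∞ as k → ∞.
The ratio grows without bound, so the series diverges whenever (x + 4) ≠ 0; it converges only at x = -4. R = 0.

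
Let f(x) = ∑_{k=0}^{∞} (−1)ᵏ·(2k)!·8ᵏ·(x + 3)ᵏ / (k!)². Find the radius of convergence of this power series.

R = 1/32

Ratio test: |a_{k+1}/a_k| = (2k+1)·(2k+2)/(k+1)² · 8 → 32 as k → ∞.
Convergence for |x + 3| · 32 < 1, i.e. |x + 3| < 1/32. So R = 1/32.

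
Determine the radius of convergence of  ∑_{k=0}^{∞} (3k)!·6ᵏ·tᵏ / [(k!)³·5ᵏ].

R = 5/162

The ratio of consecutive coefficients is (3k+1)·(3k+2)·(3k+3)/(k+1)³ · 6/5 → 162/5.
Thus R = 1/(162/5) = 5/162.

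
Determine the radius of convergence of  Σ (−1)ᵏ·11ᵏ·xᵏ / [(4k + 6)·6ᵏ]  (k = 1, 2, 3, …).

The ratio of consecutive coefficients is [(4k + 6)/(4(k+1) + 6)] · 11/6 → 11/6.
Thus R = 1/(11/6) = 6/11.

R = 6/11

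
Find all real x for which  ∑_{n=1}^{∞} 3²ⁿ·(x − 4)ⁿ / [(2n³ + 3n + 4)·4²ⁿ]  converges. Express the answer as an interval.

[20/9, 52/9]

Ratio test: |a_{n+1}/a_n| = [(2n³ + 3n + 4)/(2(n+1)³ + 3(n+1) + 4)] · 9/16 → 9/16 as n → ∞.
The series converges when 9/16 · |x − 4| < 1, giving R = 16/9.
Endpoint x = 52/9: the series is dominated by a constant times Σ 1/n³, which converges (p = 3 > 1).
Endpoint x = 20/9: the terms are on the order of 1/n³, so the series converges absolutely by comparison with the p-series (p = 3 > 1).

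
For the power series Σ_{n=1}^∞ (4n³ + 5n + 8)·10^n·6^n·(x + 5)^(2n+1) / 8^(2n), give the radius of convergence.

R = 4√15/15

The ratio of consecutive coefficients is [(4(n+1)³ + 5(n+1) + 8)/(4n³ + 5n + 8)] · 10·6/64 → 15/16.
Since the exponent of (x + 5) increases by 2 each term, convergence requires |x + 5|² < 16/15, hence R = 4√15/15.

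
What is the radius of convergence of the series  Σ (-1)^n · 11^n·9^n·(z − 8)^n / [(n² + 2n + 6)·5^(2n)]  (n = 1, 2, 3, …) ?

R = 25/99

Apply the ratio test: |a_{n+1}| / |a_n| = [(n² + 2n + 6)/((n+1)² + 2(n+1) + 6)] · 11·9/25, which tends to 99/25 as n → ∞.
The series converges when 99/25 · |z − 8| < 1, giving R = 25/99.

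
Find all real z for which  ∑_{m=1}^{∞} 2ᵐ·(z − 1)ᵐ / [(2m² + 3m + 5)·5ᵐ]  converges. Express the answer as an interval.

By the ratio test, |a_{m+1}/a_m| = [(2m² + 3m + 5)/(2(m+1)² + 3(m+1) + 5)] · 2/5 → 2/5.
The series converges when 2/5 · |z − 1| < 1, giving R = 5/2.
Check z = 7/2: the series is dominated by a constant times Σ 1/m², which converges (p = 2 > 1).
At z = -3/2: the terms are on the order of 1/m², so the series converges absolutely by comparison with the p-series (p = 2 > 1).

[-3/2, 7/2]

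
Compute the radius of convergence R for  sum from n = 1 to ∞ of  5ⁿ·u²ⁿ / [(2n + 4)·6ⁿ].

R = √30/5

Ratio test: |a_{n+1}/a_n| = [(2n + 4)/(2(n+1) + 4)] · 5/6 → 5/6 as n → ∞.
Successive powers of u differ by 2, so the series converges when |u|² · 5/6 < 1, i.e. |u| < √(6/5). So R = √30/5.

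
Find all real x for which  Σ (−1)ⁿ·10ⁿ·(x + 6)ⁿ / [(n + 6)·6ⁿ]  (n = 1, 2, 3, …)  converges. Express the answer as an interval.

(-33/5, -27/5]

Apply the ratio test: |a_{n+1}| / |a_n| = [(n + 6)/((n+1) + 6)] · 10/6, which tends to 5/3 as n → ∞.
The series converges when 5/3 · |x + 6| < 1, giving R = 3/5.
Endpoint x = -27/5: convergence follows from the alternating series test (terms decrease monotonically to 0).
When x = -33/5, the terms are asymptotic to a nonzero constant times 1/n, so the series diverges by limit comparison with Σ 1/n.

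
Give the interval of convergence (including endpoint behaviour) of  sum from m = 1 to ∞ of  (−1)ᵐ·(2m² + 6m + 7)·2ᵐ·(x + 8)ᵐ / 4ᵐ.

The ratio of consecutive coefficients is [(2(m+1)² + 6(m+1) + 7)/(2m² + 6m + 7)] · 2/4 → 1/2.
Thus R = 1/(1/2) = 2.
Endpoint x = -6: the m-th term does not approach 0; divergence by the term test.
Endpoint x = -10: the terms have absolute value of order m², which does not tend to 0, so the series diverges by the divergence test.

(-10, -6)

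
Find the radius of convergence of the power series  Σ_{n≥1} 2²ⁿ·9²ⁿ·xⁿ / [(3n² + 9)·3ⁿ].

Ratio test: |a_{n+1}/a_n| = [(3n² + 9)/(3(n+1)² + 9)] · 4·81/3 → 108 as n → ∞.
Thus R = 1/(108) = 1/108.

R = 1/108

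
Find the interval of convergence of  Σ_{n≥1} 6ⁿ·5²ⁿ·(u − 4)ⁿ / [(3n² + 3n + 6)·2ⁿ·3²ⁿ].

[97/25, 103/25]

Ratio test: |a_{n+1}/a_n| = [(3n² + 3n + 6)/(3(n+1)² + 3(n+1) + 6)] · 6·25/(2·9) → 25/3 as n → ∞.
The series converges when 25/3 · |u − 4| < 1, giving R = 3/25.
At u = 103/25: absolute convergence follows by limit comparison with Σ 1/n².
At u = 97/25: the series is dominated by a constant times Σ 1/n², which converges (p = 2 > 1).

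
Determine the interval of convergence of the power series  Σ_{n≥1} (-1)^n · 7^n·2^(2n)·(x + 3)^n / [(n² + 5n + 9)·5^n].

[-89/28, -79/28]

Apply the ratio test: |a_{n+1}| / |a_n| = [(n² + 5n + 9)/((n+1)² + 5(n+1) + 9)] · 7·4/5, which tends to 28/5 as n → ∞.
Convergence for |x + 3| · 28/5 < 1, i.e. |x + 3| < 5/28. So R = 5/28.
At x = -79/28: the series is dominated by a constant times Σ 1/n², which converges (p = 2 > 1).
Endpoint x = -89/28: the terms are on the order of 1/n², so the series converges absolutely by comparison with the p-series (p = 2 > 1).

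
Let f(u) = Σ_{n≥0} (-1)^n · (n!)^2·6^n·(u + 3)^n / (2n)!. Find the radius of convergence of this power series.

R = 2/3

Ratio test: |a_{n+1}/a_n| = (n+1)²/[(2n+1)·(2n+2)] · 6 → 3/2 as n → ∞.
The series converges when 3/2 · |u + 3| < 1, giving R = 2/3.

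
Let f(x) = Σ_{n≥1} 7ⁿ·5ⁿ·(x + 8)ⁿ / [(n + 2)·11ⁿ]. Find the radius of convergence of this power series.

R = 11/35

The ratio of consecutive coefficients is [(n + 2)/((n+1) + 2)] · 7·5/11 → 35/11.
Thus R = 1/(35/11) = 11/35.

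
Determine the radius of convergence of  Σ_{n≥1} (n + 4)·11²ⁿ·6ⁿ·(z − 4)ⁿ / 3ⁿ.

R = 1/242

By the ratio test, |a_{n+1}/a_n| = [((n+1) + 4)/(n + 4)] · 121·6/3 → 242.
Thus R = 1/(242) = 1/242.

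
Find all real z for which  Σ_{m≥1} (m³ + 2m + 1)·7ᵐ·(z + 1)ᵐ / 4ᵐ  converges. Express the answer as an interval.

Ratio test: |a_{m+1}/a_m| = [((m+1)³ + 2(m+1) + 1)/(m³ + 2m + 1)] · 7/4 → 7/4 as m → ∞.
The series converges when 7/4 · |z + 1| < 1, giving R = 4/7.
Endpoint z = -3/7: the terms have absolute value of order m³, which does not tend to 0, so the series diverges by the divergence test.
Endpoint z = -11/7: the m-th term does not approach 0; divergence by the term test.

(-11/7, -3/7)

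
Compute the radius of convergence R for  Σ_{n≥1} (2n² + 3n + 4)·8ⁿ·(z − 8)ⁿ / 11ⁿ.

Apply the ratio test: |a_{n+1}| / |a_n| = [(2(n+1)² + 3(n+1) + 4)/(2n² + 3n + 4)] · 8/11, which tends to 8/11 as n → ∞.
The series converges when 8/11 · |z − 8| < 1, giving R = 11/8.

R = 11/8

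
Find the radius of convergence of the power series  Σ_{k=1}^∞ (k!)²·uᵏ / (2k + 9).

R = 0

The ratio of consecutive coefficients is (k+1)² · (2k + 9)/(2(k+1) + 9) → ∞.
The ratio grows without bound, so the series diverges whenever u ≠ 0; it converges only at u = 0. R = 0.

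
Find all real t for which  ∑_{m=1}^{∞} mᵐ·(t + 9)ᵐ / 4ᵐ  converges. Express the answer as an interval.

Applying the root test, |a_m|^(1/m) = m/4 → ∞.
The root grows without bound, so R = 0 (convergence only at t = -9).

{-9}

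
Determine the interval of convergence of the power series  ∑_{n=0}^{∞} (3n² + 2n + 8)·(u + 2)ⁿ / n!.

(−∞, ∞)

Apply the ratio test: |a_{n+1}| / |a_n| = (3(n+1)² + 2(n+1) + 8)/(3n² + 2n + 8) · 1/(n+1), which tends to 0 as n → ∞.
The limit is 0, so the series converges for all u; R = ∞.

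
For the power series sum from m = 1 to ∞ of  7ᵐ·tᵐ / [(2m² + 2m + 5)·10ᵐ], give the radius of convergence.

R = 10/7

The ratio of consecutive coefficients is [(2m² + 2m + 5)/(2(m+1)² + 2(m+1) + 5)] · 7/10 → 7/10.
Hence the series converges for |t| < 1/(7/10) = 10/7, so the radius of convergence is 10/7.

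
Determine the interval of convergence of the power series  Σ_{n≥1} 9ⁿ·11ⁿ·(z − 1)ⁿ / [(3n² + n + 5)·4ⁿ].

Apply the ratio test: |a_{n+1}| / |a_n| = [(3n² + n + 5)/(3(n+1)² + (n+1) + 5)] · 9·11/4, which tends to 99/4 as n → ∞.
Hence the series converges for |z − 1| < 1/(99/4) = 4/99, so the radius of convergence is 4/99.
At z = 103/99: the terms are on the order of 1/n², so the series converges absolutely by comparison with the p-series (p = 2 > 1).
When z = 95/99, the series is dominated by a constant times Σ 1/n², which converges (p = 2 > 1).

[95/99, 103/99]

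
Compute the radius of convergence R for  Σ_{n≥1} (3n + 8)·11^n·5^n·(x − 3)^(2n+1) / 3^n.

Ratio test: |a_{n+1}/a_n| = [(3(n+1) + 8)/(3n + 8)] · 11·5/3 → 55/3 as n → ∞.
Successive powers of (x − 3) differ by 2, so the series converges when |x − 3|² · 55/3 < 1, i.e. |x − 3| < √(3/55). So R = √165/55.

R = √165/55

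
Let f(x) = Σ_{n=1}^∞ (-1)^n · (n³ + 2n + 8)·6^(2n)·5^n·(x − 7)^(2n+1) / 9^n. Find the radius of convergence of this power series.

By the ratio test, |a_{n+1}/a_n| = [((n+1)³ + 2(n+1) + 8)/(n³ + 2n + 8)] · 36·5/9 → 20.
Since the exponent of (x − 7) increases by 2 each term, convergence requires |x − 7|² < 1/20, hence R = √5/10.

R = √5/10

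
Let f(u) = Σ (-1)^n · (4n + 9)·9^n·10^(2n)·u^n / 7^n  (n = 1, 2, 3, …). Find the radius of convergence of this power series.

Ratio test: |a_{n+1}/a_n| = [(4(n+1) + 9)/(4n + 9)] · 9·100/7 → 900/7 as n → ∞.
Thus R = 1/(900/7) = 7/900.

R = 7/900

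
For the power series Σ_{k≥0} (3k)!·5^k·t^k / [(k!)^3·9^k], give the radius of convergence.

Ratio test: |a_{k+1}/a_k| = (3k+1)·(3k+2)·(3k+3)/(k+1)³ · 5/9 → 15 as k → ∞.
Thus R = 1/(15) = 1/15.

R = 1/15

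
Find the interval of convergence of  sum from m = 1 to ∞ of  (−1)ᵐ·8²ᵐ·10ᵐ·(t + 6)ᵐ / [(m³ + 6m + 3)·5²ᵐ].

By the ratio test, |a_{m+1}/a_m| = [(m³ + 6m + 3)/((m+1)³ + 6(m+1) + 3)] · 64·10/25 → 128/5.
Thus R = 1/(128/5) = 5/128.
Check t = -763/128: the series is dominated by a constant times Σ 1/m³, which converges (p = 3 > 1).
Check t = -773/128: the terms are on the order of 1/m³, so the series converges absolutely by comparison with the p-series (p = 3 > 1).

[-773/128, -763/128]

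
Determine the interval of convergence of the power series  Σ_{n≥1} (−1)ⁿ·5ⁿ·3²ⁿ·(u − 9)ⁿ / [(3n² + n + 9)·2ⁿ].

[403/45, 407/45]

The ratio of consecutive coefficients is [(3n² + n + 9)/(3(n+1)² + (n+1) + 9)] · 5·9/2 → 45/2.
Convergence for |u − 9| · 45/2 < 1, i.e. |u − 9| < 2/45. So R = 2/45.
When u = 407/45, absolute convergence follows by limit comparison with Σ 1/n².
At u = 403/45: absolute convergence follows by limit comparison with Σ 1/n².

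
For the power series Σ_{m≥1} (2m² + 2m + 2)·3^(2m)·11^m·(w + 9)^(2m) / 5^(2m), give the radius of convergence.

Apply the ratio test: |a_{m+1}| / |a_m| = [(2(m+1)² + 2(m+1) + 2)/(2m² + 2m + 2)] · 9·11/25, which tends to 99/25 as m → ∞.
Writing y = (w + 9)², the series in y has radius 25/99, so |w + 9| < √(25/99) and R = 5√11/33.

R = 5√11/33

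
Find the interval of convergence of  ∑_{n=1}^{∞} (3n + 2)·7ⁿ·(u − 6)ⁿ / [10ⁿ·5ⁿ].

(-8/7, 92/7)

By the ratio test, |a_{n+1}/a_n| = [(3(n+1) + 2)/(3n + 2)] · 7/(10·5) → 7/50.
Hence the series converges for |u − 6| < 1/(7/50) = 50/7, so the radius of convergence is 50/7.
When u = 92/7, the n-th term does not approach 0; divergence by the term test.
When u = -8/7, the terms do not tend to 0, so the series diverges.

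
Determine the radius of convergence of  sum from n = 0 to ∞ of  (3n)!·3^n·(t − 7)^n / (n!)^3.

The ratio of consecutive coefficients is (3n+1)·(3n+2)·(3n+3)/(n+1)³ · 3 → 81.
The series converges when 81 · |t − 7| < 1, giving R = 1/81.

R = 1/81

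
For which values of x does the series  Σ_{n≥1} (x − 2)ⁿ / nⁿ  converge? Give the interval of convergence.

Applying the root test, |a_n|^(1/n) = 1/n → 0.
Since the n-th root of |a_n| tends to 0, the series converges for all real x; R = ∞.

(−∞, ∞)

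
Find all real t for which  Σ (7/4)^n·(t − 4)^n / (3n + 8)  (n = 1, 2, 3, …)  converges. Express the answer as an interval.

Ratio test: |a_{n+1}/a_n| = [(3n + 8)/(3(n+1) + 8)] · 7/4 → 7/4 as n → ∞.
Thus R = 1/(7/4) = 4/7.
When t = 32/7, the terms are asymptotic to a nonzero constant times 1/n, so the series diverges by limit comparison with Σ 1/n.
When t = 24/7, convergence follows from the alternating series test (terms decrease monotonically to 0).

[24/7, 32/7)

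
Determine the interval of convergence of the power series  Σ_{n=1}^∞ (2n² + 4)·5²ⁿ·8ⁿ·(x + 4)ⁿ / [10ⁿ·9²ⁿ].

By the ratio test, |a_{n+1}/a_n| = [(2(n+1)² + 4)/(2n² + 4)] · 25·8/(10·81) → 20/81.
Convergence for |x + 4| · 20/81 < 1, i.e. |x + 4| < 81/20. So R = 81/20.
Check x = 1/20: the n-th term does not approach 0; divergence by the term test.
When x = -161/20, the terms do not tend to 0, so the series diverges.

(-161/20, 1/20)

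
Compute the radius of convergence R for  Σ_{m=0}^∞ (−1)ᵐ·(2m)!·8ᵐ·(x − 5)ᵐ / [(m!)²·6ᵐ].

R = 3/16

Ratio test: |a_{m+1}/a_m| = (2m+1)·(2m+2)/(m+1)² · 8/6 → 16/3 as m → ∞.
Convergence for |x − 5| · 16/3 < 1, i.e. |x − 5| < 3/16. So R = 3/16.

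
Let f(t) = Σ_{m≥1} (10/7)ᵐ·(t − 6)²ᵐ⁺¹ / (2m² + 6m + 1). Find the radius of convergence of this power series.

R = √70/10

Ratio test: |a_{m+1}/a_m| = [(2m² + 6m + 1)/(2(m+1)² + 6(m+1) + 1)] · 10/7 → 10/7 as m → ∞.
Since the exponent of (t − 6) increases by 2 each term, convergence requires |t − 6|² < 7/10, hence R = √70/10.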